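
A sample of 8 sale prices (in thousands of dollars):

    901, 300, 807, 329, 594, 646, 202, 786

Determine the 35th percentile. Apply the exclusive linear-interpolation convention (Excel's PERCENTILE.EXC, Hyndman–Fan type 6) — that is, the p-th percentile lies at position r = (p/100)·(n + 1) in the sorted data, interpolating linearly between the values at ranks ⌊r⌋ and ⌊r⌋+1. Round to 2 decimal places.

Sorted: 202, 300, 329, 594, 646, 786, 807, 901.
n = 8.
r = (35/100)·(8 + 1) = 3.15.
Rank 3 is 329 and rank 4 is 594.
Interpolate: 329 + 0.15·(594 − 329) = 329 + 0.15·265 = 368.75.

368.75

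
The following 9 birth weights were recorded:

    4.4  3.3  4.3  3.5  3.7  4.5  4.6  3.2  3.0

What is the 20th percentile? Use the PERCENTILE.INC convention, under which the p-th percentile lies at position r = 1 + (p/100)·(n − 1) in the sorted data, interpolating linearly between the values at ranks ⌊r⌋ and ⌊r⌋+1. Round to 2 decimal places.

Sorted: 3.0, 3.2, 3.3, 3.5, 3.7, 4.3, 4.4, 4.5, 4.6.
n = 9.
r = 1 + (20/100)·(9 − 1) = 1 + 1.6 = 2.6.
Rank 2 is 3.2 and rank 3 is 3.3.
Interpolate: 3.2 + 0.6·(3.3 − 3.2) = 3.2 + 0.6·0.1 = 3.26.

3.26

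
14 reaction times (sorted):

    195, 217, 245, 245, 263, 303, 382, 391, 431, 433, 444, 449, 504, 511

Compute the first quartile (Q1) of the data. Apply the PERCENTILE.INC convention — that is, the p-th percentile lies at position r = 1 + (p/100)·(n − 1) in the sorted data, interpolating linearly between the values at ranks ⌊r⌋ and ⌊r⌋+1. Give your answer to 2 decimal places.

n = 14.
r = 1 + (25/100)·(14 − 1) = 1 + 3.25 = 4.25.
Rank 4 is 245 and rank 5 is 263.
Interpolate: 245 + 0.25·(263 − 245) = 245 + 0.25·18 = 249.5.

249.50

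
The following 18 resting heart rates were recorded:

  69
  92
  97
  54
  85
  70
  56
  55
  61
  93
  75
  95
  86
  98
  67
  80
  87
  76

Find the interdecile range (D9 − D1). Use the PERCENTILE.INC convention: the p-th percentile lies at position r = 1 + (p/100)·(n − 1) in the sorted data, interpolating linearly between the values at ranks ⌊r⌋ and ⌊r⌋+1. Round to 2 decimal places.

39.90

Sorted: 54, 55, 56, 61, 67, 69, 70, 75, 76, 80, 85, 86, 87, 92, 93, 95, 97, 98.
n = 18.
P10: r = 2.7; ranks 2–3 are 55, 56; interpolating gives 55.7.
P90: r = 16.3; ranks 16–17 are 95, 97; interpolating gives 95.6.
Difference: 95.6 − 55.7 = 39.9.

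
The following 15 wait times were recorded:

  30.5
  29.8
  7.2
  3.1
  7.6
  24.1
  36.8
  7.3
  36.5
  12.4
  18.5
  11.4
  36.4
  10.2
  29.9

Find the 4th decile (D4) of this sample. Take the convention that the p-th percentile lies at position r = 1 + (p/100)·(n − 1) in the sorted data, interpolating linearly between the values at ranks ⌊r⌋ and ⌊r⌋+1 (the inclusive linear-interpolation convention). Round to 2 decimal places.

12.00

Sorted: 3.1, 7.2, 7.3, 7.6, 10.2, 11.4, 12.4, 18.5, 24.1, 29.8, 29.9, 30.5, 36.4, 36.5, 36.8.
n = 15.
r = 1 + (40/100)·(15 − 1) = 1 + 5.6 = 6.6.
Rank 6 is 11.4 and rank 7 is 12.4.
Interpolate: 11.4 + 0.6·(12.4 − 11.4) = 11.4 + 0.6·1 = 12.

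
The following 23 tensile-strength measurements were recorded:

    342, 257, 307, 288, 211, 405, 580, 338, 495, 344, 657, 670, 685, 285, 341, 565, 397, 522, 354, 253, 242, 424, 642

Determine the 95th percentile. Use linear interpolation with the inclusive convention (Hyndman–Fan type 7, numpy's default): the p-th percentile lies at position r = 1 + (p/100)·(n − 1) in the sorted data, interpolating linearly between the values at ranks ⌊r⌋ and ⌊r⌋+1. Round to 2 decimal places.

Sorted: 211, 242, 253, 257, 285, 288, 307, 338, 341, 342, 344, 354, 397, 405, 424, 495, 522, 565, 580, 642, 657, 670, 685.
n = 23.
r = 1 + (95/100)·(23 − 1) = 1 + 20.9 = 21.9.
Rank 21 is 657 and rank 22 is 670.
Interpolate: 657 + 0.9·(670 − 657) = 657 + 0.9·13 = 668.7.

668.70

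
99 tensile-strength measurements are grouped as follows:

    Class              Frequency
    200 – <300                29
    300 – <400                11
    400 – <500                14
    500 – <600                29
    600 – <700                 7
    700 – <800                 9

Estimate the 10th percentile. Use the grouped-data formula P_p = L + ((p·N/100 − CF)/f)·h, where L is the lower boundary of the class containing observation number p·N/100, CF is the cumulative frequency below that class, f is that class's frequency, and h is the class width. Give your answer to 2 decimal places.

234.14

N = 99; target position k = 10/100 · 99 = 9.9.
Cumulative frequencies: 29, 40, 54, 83, 90, 99.
Observation 9.9 falls in the class 200 – <300.
L = 200, CF = 0, f = 29, h = 100.
P10 = 200 + ((9.9 − 0)/29)·100 = 200 + 34.1379 = 234.138.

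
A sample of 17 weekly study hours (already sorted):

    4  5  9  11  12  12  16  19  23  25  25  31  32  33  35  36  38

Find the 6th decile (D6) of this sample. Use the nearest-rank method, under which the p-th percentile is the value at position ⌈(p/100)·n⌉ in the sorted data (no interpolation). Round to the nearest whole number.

n = 17.
Position = ⌈60/100 · 17⌉ = ⌈10.2⌉ = 11.
The value at rank 11 is 25.

25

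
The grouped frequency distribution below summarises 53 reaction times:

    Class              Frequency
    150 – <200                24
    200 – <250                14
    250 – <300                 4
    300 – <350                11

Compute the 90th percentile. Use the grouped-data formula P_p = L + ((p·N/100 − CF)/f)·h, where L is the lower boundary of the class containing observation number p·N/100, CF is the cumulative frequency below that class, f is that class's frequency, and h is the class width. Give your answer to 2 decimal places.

325.91

N = 53; target position k = 90/100 · 53 = 47.7.
Cumulative frequencies: 24, 38, 42, 53.
Observation 47.7 falls in the class 300 – <350.
L = 300, CF = 42, f = 11, h = 50.
P90 = 300 + ((47.7 − 42)/11)·50 = 300 + 25.9091 = 325.909.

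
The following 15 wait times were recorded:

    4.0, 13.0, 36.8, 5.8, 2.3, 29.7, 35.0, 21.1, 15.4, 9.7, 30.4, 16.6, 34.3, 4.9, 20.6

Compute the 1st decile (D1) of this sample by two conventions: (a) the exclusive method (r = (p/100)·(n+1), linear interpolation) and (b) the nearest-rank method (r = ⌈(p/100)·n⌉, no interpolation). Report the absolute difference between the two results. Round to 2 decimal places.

0.68

Sorted: 2.3, 4.0, 4.9, 5.8, 9.7, 13.0, 15.4, 16.6, 20.6, 21.1, 29.7, 30.4, 34.3, 35.0, 36.8.
n = 15.
(a) r = 1.6; between ranks 1 (2.3) and 2 (4.0): 3.32.
(b) the nearest-rank method: rank 2 → 4.
|3.32 − 4| = 0.68.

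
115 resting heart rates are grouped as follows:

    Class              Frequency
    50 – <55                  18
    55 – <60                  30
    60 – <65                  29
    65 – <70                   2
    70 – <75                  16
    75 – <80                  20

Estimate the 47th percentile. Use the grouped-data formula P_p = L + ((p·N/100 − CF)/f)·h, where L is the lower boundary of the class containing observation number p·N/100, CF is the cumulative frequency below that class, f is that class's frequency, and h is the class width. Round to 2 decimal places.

N = 115; target position k = 47/100 · 115 = 54.05.
Cumulative frequencies: 18, 48, 77, 79, 95, 115.
Observation 54.05 falls in the class 60 – <65.
L = 60, CF = 48, f = 29, h = 5.
P47 = 60 + ((54.05 − 48)/29)·5 = 60 + 1.0431 = 61.0431.

61.04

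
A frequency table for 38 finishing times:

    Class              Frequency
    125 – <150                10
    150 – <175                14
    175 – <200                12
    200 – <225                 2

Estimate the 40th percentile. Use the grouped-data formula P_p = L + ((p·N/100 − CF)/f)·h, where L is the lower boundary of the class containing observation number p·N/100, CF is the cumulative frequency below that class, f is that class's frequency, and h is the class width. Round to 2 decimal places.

159.29

N = 38; target position k = 40/100 · 38 = 15.2.
Cumulative frequencies: 10, 24, 36, 38.
Observation 15.2 falls in the class 150 – <175.
L = 150, CF = 10, f = 14, h = 25.
P40 = 150 + ((15.2 − 10)/14)·25 = 150 + 9.28571 = 159.286.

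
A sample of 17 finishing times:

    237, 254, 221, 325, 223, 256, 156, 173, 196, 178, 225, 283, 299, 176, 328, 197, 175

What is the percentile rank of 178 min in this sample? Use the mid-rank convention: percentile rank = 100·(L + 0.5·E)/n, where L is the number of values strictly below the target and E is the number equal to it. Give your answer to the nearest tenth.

Sorted: 156, 173, 175, 176, 178, 196, 197, 221, 223, 225, 237, 254, 256, 283, 299, 325, 328.
Count below 178: L = 4; count equal: E = 1; n = 17.
Percentile rank = 100·(4 + 0.5·1)/17 = 100·4.5/17 = 26.47.

26.5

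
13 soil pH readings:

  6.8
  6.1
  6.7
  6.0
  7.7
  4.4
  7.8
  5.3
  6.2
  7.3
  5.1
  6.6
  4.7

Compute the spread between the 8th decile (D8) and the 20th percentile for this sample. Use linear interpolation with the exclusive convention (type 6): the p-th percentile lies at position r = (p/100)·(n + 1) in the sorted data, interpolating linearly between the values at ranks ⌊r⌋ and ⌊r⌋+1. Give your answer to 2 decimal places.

2.36

Sorted: 4.4, 4.7, 5.1, 5.3, 6.0, 6.1, 6.2, 6.6, 6.7, 6.8, 7.3, 7.7, 7.8.
n = 13.
P20: r = 2.8; ranks 2–3 are 4.7, 5.1; interpolating gives 5.02.
P80: r = 11.2; ranks 11–12 are 7.3, 7.7; interpolating gives 7.38.
Difference: 7.38 − 5.02 = 2.36.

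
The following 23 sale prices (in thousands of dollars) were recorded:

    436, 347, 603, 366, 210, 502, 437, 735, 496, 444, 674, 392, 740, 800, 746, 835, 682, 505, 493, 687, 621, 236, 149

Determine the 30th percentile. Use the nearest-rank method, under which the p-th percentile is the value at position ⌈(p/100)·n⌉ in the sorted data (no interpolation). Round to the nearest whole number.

Sorted: 149, 210, 236, 347, 366, 392, 436, 437, 444, 493, 496, 502, 505, 603, 621, 674, 682, 687, 735, 740, 746, 800, 835.
n = 23.
Position = ⌈30/100 · 23⌉ = ⌈6.9⌉ = 7.
The value at rank 7 is 436.

436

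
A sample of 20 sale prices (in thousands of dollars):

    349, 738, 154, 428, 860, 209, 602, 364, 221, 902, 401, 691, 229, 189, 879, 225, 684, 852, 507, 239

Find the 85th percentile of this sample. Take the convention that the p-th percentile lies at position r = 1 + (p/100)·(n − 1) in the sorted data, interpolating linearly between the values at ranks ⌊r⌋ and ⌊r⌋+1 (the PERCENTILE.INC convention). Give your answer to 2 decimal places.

853.20

Sorted: 154, 189, 209, 221, 225, 229, 239, 349, 364, 401, 428, 507, 602, 684, 691, 738, 852, 860, 879, 902.
n = 20.
r = 1 + (85/100)·(20 − 1) = 1 + 16.15 = 17.15.
Rank 17 is 852 and rank 18 is 860.
Interpolate: 852 + 0.15·(860 − 852) = 852 + 0.15·8 = 853.2.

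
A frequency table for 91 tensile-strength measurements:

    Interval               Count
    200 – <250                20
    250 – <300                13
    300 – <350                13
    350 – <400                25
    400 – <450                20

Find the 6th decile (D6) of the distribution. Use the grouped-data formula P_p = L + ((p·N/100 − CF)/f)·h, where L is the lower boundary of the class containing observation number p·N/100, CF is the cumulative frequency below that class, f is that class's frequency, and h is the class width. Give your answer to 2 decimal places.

367.20

N = 91; target position k = 60/100 · 91 = 54.6.
Cumulative frequencies: 20, 33, 46, 71, 91.
Observation 54.6 falls in the class 350 – <400.
L = 350, CF = 46, f = 25, h = 50.
P60 = 350 + ((54.6 − 46)/25)·50 = 350 + 17.2 = 367.2.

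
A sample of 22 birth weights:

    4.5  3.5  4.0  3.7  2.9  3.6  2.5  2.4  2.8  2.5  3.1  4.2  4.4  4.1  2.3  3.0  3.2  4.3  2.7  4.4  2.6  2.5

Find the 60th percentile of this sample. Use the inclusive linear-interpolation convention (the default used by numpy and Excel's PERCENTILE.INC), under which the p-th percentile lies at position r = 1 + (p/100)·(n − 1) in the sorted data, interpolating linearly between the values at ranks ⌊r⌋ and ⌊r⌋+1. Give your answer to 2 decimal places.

3.56

Sorted: 2.3, 2.4, 2.5, 2.5, 2.5, 2.6, 2.7, 2.8, 2.9, 3.0, 3.1, 3.2, 3.5, 3.6, 3.7, 4.0, 4.1, 4.2, 4.3, 4.4, 4.4, 4.5.
n = 22.
r = 1 + (60/100)·(22 − 1) = 1 + 12.6 = 13.6.
Rank 13 is 3.5 and rank 14 is 3.6.
Interpolate: 3.5 + 0.6·(3.6 − 3.5) = 3.5 + 0.6·0.1 = 3.56.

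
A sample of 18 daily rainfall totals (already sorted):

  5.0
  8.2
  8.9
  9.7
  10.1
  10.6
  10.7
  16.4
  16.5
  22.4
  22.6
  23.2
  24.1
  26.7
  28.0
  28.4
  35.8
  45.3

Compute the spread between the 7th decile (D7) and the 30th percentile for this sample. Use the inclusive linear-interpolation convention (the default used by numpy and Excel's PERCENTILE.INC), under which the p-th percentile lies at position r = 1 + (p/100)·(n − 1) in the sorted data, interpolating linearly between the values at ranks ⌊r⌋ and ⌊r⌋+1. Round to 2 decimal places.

n = 18.
P30: r = 6.1; ranks 6–7 are 10.6, 10.7; interpolating gives 10.61.
P70: r = 12.9; ranks 12–13 are 23.2, 24.1; interpolating gives 24.01.
Difference: 24.01 − 10.61 = 13.4.

13.40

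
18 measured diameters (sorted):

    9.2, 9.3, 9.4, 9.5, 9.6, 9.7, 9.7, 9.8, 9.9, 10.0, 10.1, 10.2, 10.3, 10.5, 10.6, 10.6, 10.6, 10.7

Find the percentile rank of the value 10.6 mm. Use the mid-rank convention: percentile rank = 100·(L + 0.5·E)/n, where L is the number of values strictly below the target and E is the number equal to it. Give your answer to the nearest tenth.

86.1

Count below 10.6: L = 14; count equal: E = 3; n = 18.
Percentile rank = 100·(14 + 0.5·3)/18 = 100·15.5/18 = 86.11.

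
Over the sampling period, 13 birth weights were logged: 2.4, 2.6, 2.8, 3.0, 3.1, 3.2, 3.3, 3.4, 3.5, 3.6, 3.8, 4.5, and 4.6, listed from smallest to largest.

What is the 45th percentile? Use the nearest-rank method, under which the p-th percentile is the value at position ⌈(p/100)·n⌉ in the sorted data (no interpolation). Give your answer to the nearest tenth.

3.2

n = 13.
Position = ⌈45/100 · 13⌉ = ⌈5.85⌉ = 6.
The value at rank 6 is 3.2.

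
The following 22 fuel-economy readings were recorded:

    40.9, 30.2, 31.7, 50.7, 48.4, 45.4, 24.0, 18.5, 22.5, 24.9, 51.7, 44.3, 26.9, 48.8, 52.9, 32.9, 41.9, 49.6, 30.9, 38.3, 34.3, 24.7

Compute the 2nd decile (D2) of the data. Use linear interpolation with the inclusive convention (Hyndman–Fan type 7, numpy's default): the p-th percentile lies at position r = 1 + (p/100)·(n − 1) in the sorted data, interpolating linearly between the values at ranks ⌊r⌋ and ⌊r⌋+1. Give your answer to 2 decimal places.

25.30

Sorted: 18.5, 22.5, 24.0, 24.7, 24.9, 26.9, 30.2, 30.9, 31.7, 32.9, 34.3, 38.3, 40.9, 41.9, 44.3, 45.4, 48.4, 48.8, 49.6, 50.7, 51.7, 52.9.
n = 22.
r = 1 + (20/100)·(22 − 1) = 1 + 4.2 = 5.2.
Rank 5 is 24.9 and rank 6 is 26.9.
Interpolate: 24.9 + 0.2·(26.9 − 24.9) = 24.9 + 0.2·2 = 25.3.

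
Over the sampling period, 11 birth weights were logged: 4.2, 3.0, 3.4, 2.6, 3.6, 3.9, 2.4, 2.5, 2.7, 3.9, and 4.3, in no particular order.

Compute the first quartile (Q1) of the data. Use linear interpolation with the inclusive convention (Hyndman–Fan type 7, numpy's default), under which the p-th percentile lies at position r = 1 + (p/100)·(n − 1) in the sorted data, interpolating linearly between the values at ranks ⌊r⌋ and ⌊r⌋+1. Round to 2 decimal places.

2.65

Sorted: 2.4, 2.5, 2.6, 2.7, 3.0, 3.4, 3.6, 3.9, 3.9, 4.2, 4.3.
n = 11.
r = 1 + (25/100)·(11 − 1) = 1 + 2.5 = 3.5.
Rank 3 is 2.6 and rank 4 is 2.7.
Interpolate: 2.6 + 0.5·(2.7 − 2.6) = 2.6 + 0.5·0.1 = 2.65.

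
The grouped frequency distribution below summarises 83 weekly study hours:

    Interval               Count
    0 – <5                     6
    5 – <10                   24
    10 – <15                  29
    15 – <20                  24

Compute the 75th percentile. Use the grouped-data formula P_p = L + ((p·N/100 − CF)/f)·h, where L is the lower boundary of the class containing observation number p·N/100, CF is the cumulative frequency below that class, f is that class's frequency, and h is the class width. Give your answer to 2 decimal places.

N = 83; target position k = 75/100 · 83 = 62.25.
Cumulative frequencies: 6, 30, 59, 83.
Observation 62.25 falls in the class 15 – <20.
L = 15, CF = 59, f = 24, h = 5.
P75 = 15 + ((62.25 − 59)/24)·5 = 15 + 0.677083 = 15.6771.

15.68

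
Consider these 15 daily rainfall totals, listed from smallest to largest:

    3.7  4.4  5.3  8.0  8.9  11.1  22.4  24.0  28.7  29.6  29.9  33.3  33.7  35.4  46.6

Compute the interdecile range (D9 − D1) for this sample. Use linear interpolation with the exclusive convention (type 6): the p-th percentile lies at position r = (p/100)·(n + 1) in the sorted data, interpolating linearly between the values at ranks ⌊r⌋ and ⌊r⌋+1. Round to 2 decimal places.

n = 15.
P10: r = 1.6; ranks 1–2 are 3.7, 4.4; interpolating gives 4.12.
P90: r = 14.4; ranks 14–15 are 35.4, 46.6; interpolating gives 39.88.
Difference: 39.88 − 4.12 = 35.76.

35.76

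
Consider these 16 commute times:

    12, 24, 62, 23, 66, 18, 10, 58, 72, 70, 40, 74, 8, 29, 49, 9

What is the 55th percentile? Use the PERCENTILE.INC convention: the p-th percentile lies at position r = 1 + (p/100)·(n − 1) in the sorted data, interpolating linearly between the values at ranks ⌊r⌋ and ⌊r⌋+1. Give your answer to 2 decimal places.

42.25

Sorted: 8, 9, 10, 12, 18, 23, 24, 29, 40, 49, 58, 62, 66, 70, 72, 74.
n = 16.
r = 1 + (55/100)·(16 − 1) = 1 + 8.25 = 9.25.
Rank 9 is 40 and rank 10 is 49.
Interpolate: 40 + 0.25·(49 − 40) = 40 + 0.25·9 = 42.25.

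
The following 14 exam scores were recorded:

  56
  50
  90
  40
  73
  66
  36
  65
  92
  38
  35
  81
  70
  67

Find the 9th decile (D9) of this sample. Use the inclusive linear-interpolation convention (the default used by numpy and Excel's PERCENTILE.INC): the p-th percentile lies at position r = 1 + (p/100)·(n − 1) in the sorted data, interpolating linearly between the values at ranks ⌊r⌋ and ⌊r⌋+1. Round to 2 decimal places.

87.30

Sorted: 35, 36, 38, 40, 50, 56, 65, 66, 67, 70, 73, 81, 90, 92.
n = 14.
r = 1 + (90/100)·(14 − 1) = 1 + 11.7 = 12.7.
Rank 12 is 81 and rank 13 is 90.
Interpolate: 81 + 0.7·(90 − 81) = 81 + 0.7·9 = 87.3.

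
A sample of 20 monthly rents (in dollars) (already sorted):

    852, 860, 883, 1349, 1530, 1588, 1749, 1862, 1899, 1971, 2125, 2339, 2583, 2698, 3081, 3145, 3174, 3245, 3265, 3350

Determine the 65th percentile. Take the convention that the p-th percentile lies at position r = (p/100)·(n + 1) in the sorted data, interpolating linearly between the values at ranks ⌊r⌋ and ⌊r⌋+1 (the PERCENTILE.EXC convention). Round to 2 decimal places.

n = 20.
r = (65/100)·(20 + 1) = 13.65.
Rank 13 is 2583 and rank 14 is 2698.
Interpolate: 2583 + 0.65·(2698 − 2583) = 2583 + 0.65·115 = 2657.75.

2657.75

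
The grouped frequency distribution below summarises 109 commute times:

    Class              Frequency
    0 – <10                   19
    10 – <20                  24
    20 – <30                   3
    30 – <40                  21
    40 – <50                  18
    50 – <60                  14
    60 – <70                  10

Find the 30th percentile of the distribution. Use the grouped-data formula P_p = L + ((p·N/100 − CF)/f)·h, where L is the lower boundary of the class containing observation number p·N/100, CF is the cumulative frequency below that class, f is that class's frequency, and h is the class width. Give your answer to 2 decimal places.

15.71

N = 109; target position k = 30/100 · 109 = 32.7.
Cumulative frequencies: 19, 43, 46, 67, 85, 99, 109.
Observation 32.7 falls in the class 10 – <20.
L = 10, CF = 19, f = 24, h = 10.
P30 = 10 + ((32.7 − 19)/24)·10 = 10 + 5.70833 = 15.7083.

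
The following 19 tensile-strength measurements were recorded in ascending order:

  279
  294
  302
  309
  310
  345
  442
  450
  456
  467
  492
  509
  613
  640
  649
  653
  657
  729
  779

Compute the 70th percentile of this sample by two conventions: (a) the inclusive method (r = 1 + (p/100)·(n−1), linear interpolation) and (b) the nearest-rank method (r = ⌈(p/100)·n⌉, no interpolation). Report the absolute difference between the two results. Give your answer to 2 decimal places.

10.80

n = 19.
(a) r = 13.6; between ranks 13 (613) and 14 (640): 629.2.
(b) the nearest-rank method: rank 14 → 640.
|629.2 − 640| = 10.8.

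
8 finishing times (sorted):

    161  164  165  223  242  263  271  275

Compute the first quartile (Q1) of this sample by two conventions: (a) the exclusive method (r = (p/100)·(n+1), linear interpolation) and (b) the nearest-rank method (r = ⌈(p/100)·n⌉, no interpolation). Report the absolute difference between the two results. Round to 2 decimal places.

n = 8.
(a) r = 2.25; between ranks 2 (164) and 3 (165): 164.25.
(b) the nearest-rank method: rank 2 → 164.
|164.25 − 164| = 0.25.

0.25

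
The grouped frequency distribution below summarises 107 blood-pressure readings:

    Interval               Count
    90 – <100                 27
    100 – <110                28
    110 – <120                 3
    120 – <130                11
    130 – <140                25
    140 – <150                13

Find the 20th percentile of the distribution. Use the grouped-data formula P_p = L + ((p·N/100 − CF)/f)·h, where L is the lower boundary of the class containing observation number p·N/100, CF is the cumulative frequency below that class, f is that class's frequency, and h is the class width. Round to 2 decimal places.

97.93

N = 107; target position k = 20/100 · 107 = 21.4.
Cumulative frequencies: 27, 55, 58, 69, 94, 107.
Observation 21.4 falls in the class 90 – <100.
L = 90, CF = 0, f = 27, h = 10.
P20 = 90 + ((21.4 − 0)/27)·10 = 90 + 7.92593 = 97.9259.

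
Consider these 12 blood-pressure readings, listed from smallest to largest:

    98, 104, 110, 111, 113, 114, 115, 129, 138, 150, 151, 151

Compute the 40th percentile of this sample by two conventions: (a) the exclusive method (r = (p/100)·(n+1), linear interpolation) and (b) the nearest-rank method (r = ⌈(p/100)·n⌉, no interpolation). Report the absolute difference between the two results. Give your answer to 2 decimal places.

0.20

n = 12.
(a) r = 5.2; between ranks 5 (113) and 6 (114): 113.2.
(b) the nearest-rank method: rank 5 → 113.
|113.2 − 113| = 0.2.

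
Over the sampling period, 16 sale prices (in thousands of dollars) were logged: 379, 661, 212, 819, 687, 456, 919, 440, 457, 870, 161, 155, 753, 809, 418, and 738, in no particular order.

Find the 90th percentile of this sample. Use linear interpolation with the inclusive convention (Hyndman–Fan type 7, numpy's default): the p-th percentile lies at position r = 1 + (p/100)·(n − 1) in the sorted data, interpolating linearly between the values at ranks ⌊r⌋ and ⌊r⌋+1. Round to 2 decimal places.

Sorted: 155, 161, 212, 379, 418, 440, 456, 457, 661, 687, 738, 753, 809, 819, 870, 919.
n = 16.
r = 1 + (90/100)·(16 − 1) = 1 + 13.5 = 14.5.
Rank 14 is 819 and rank 15 is 870.
Interpolate: 819 + 0.5·(870 − 819) = 819 + 0.5·51 = 844.5.

844.50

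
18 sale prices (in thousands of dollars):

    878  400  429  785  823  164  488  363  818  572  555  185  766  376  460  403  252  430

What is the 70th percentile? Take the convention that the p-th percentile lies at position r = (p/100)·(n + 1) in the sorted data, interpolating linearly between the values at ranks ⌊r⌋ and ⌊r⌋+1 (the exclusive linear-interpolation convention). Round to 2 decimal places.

630.20

Sorted: 164, 185, 252, 363, 376, 400, 403, 429, 430, 460, 488, 555, 572, 766, 785, 818, 823, 878.
n = 18.
r = (70/100)·(18 + 1) = 13.3.
Rank 13 is 572 and rank 14 is 766.
Interpolate: 572 + 0.3·(766 − 572) = 572 + 0.3·194 = 630.2.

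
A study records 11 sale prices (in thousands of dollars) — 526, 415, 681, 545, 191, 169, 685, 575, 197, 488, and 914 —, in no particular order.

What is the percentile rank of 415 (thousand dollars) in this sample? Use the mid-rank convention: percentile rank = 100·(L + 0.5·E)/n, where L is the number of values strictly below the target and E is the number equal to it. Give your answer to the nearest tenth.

Sorted: 169, 191, 197, 415, 488, 526, 545, 575, 681, 685, 914.
Count below 415: L = 3; count equal: E = 1; n = 11.
Percentile rank = 100·(3 + 0.5·1)/11 = 100·3.5/11 = 31.82.

31.8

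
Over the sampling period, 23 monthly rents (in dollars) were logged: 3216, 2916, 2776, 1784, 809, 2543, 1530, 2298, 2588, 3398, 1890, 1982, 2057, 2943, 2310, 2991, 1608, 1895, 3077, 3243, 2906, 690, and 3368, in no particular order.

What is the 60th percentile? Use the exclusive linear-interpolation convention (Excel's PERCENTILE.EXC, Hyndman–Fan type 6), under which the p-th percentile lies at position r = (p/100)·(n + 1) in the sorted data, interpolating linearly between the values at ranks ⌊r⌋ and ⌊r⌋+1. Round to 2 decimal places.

2828.00

Sorted: 690, 809, 1530, 1608, 1784, 1890, 1895, 1982, 2057, 2298, 2310, 2543, 2588, 2776, 2906, 2916, 2943, 2991, 3077, 3216, 3243, 3368, 3398.
n = 23.
r = (60/100)·(23 + 1) = 14.4.
Rank 14 is 2776 and rank 15 is 2906.
Interpolate: 2776 + 0.4·(2906 − 2776) = 2776 + 0.4·130 = 2828.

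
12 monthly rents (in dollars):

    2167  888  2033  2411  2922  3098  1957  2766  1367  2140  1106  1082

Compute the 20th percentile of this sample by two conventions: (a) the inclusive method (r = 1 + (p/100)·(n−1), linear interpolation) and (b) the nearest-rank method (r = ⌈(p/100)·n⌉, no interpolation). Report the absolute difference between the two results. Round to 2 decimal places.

52.20

Sorted: 888, 1082, 1106, 1367, 1957, 2033, 2140, 2167, 2411, 2766, 2922, 3098.
n = 12.
(a) r = 3.2; between ranks 3 (1106) and 4 (1367): 1158.2.
(b) the nearest-rank method: rank 3 → 1106.
|1158.2 − 1106| = 52.2.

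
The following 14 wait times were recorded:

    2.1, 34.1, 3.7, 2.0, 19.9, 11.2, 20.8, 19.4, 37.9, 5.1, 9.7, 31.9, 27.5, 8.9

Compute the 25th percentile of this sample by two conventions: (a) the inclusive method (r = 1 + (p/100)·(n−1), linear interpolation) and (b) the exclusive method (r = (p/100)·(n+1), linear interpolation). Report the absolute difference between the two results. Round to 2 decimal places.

1.30

Sorted: 2.0, 2.1, 3.7, 5.1, 8.9, 9.7, 11.2, 19.4, 19.9, 20.8, 27.5, 31.9, 34.1, 37.9.
n = 14.
(a) r = 4.25; between ranks 4 (5.1) and 5 (8.9): 6.05.
(b) r = 3.75; between ranks 3 (3.7) and 4 (5.1): 4.75.
|6.05 − 4.75| = 1.3.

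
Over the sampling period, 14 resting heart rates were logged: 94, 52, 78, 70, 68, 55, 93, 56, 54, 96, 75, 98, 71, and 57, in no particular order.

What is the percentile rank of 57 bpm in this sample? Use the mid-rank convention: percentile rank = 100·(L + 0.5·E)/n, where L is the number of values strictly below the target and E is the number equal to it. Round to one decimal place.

Sorted: 52, 54, 55, 56, 57, 68, 70, 71, 75, 78, 93, 94, 96, 98.
Count below 57: L = 4; count equal: E = 1; n = 14.
Percentile rank = 100·(4 + 0.5·1)/14 = 100·4.5/14 = 32.14.

32.1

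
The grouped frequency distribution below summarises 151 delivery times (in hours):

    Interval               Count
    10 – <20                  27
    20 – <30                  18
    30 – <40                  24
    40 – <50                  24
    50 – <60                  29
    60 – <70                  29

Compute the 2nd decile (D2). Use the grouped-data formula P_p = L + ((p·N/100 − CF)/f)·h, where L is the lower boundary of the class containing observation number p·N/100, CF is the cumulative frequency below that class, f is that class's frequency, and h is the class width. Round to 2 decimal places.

21.78

N = 151; target position k = 20/100 · 151 = 30.2.
Cumulative frequencies: 27, 45, 69, 93, 122, 151.
Observation 30.2 falls in the class 20 – <30.
L = 20, CF = 27, f = 18, h = 10.
P20 = 20 + ((30.2 − 27)/18)·10 = 20 + 1.77778 = 21.7778.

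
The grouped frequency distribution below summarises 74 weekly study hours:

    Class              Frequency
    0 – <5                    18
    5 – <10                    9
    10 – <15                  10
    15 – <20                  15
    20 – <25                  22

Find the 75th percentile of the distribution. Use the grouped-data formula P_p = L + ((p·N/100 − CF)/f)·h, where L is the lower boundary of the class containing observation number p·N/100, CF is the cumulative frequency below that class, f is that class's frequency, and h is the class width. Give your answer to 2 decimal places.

N = 74; target position k = 75/100 · 74 = 55.5.
Cumulative frequencies: 18, 27, 37, 52, 74.
Observation 55.5 falls in the class 20 – <25.
L = 20, CF = 52, f = 22, h = 5.
P75 = 20 + ((55.5 − 52)/22)·5 = 20 + 0.795455 = 20.7955.

20.80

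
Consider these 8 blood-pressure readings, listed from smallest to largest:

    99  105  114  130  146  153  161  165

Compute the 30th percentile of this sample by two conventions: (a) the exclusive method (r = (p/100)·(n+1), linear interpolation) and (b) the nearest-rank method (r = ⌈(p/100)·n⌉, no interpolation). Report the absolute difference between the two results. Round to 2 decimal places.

2.70

n = 8.
(a) r = 2.7; between ranks 2 (105) and 3 (114): 111.3.
(b) the nearest-rank method: rank 3 → 114.
|111.3 − 114| = 2.7.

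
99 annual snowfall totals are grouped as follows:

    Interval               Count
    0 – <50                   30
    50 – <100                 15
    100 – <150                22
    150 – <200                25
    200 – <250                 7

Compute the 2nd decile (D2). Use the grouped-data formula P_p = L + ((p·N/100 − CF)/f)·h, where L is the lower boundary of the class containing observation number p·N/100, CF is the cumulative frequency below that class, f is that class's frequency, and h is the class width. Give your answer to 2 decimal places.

33.00

N = 99; target position k = 20/100 · 99 = 19.8.
Cumulative frequencies: 30, 45, 67, 92, 99.
Observation 19.8 falls in the class 0 – <50.
L = 0, CF = 0, f = 30, h = 50.
P20 = 0 + ((19.8 − 0)/30)·50 = 0 + 33 = 33.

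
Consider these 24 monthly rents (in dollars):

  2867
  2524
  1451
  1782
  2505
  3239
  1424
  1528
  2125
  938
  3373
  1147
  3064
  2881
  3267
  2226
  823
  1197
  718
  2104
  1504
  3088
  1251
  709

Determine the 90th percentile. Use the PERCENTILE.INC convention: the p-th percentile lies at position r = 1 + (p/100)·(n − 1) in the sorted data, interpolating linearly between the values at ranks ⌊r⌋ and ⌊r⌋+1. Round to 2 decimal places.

Sorted: 709, 718, 823, 938, 1147, 1197, 1251, 1424, 1451, 1504, 1528, 1782, 2104, 2125, 2226, 2505, 2524, 2867, 2881, 3064, 3088, 3239, 3267, 3373.
n = 24.
r = 1 + (90/100)·(24 − 1) = 1 + 20.7 = 21.7.
Rank 21 is 3088 and rank 22 is 3239.
Interpolate: 3088 + 0.7·(3239 − 3088) = 3088 + 0.7·151 = 3193.7.

3193.70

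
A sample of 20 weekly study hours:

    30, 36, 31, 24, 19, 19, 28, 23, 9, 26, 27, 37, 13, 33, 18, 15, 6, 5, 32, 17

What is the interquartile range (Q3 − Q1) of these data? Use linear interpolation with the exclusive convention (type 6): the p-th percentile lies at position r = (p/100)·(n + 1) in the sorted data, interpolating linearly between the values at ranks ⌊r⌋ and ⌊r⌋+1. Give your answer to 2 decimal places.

15.25

Sorted: 5, 6, 9, 13, 15, 17, 18, 19, 19, 23, 24, 26, 27, 28, 30, 31, 32, 33, 36, 37.
n = 20.
P25: r = 5.25; ranks 5–6 are 15, 17; interpolating gives 15.5.
P75: r = 15.75; ranks 15–16 are 30, 31; interpolating gives 30.75.
Difference: 30.75 − 15.5 = 15.25.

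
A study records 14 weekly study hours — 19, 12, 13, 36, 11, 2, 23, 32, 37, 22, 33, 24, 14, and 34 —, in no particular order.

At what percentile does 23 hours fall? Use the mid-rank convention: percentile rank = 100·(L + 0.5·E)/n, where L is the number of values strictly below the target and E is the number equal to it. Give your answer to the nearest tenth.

53.6

Sorted: 2, 11, 12, 13, 14, 19, 22, 23, 24, 32, 33, 34, 36, 37.
Count below 23: L = 7; count equal: E = 1; n = 14.
Percentile rank = 100·(7 + 0.5·1)/14 = 100·7.5/14 = 53.57.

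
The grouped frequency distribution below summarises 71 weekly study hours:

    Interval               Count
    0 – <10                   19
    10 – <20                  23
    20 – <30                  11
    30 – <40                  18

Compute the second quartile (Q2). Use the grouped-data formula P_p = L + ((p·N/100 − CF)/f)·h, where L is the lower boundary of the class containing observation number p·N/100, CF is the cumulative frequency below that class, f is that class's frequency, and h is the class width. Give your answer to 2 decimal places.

17.17

N = 71; target position k = 50/100 · 71 = 35.5.
Cumulative frequencies: 19, 42, 53, 71.
Observation 35.5 falls in the class 10 – <20.
L = 10, CF = 19, f = 23, h = 10.
P50 = 10 + ((35.5 − 19)/23)·10 = 10 + 7.17391 = 17.1739.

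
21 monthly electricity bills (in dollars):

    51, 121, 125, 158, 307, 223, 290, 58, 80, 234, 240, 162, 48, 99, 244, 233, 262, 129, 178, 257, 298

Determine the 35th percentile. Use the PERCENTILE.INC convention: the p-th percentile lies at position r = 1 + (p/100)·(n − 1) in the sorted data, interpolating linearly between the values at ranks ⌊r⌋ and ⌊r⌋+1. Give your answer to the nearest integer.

129

Sorted: 48, 51, 58, 80, 99, 121, 125, 129, 158, 162, 178, 223, 233, 234, 240, 244, 257, 262, 290, 298, 307.
n = 21.
r = 1 + (35/100)·(21 − 1) = 1 + 7 = 8.
r is an integer, so P35 is the value at rank 8: 129.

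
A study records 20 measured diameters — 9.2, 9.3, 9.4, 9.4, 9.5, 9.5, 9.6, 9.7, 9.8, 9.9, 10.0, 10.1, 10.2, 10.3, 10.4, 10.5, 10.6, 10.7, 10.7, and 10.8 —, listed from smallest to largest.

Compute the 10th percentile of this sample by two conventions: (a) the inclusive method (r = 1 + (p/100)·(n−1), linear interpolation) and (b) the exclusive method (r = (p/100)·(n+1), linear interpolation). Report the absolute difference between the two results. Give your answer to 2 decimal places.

0.08

n = 20.
(a) r = 2.9; between ranks 2 (9.3) and 3 (9.4): 9.39.
(b) r = 2.1; between ranks 2 (9.3) and 3 (9.4): 9.31.
|9.39 − 9.31| = 0.08.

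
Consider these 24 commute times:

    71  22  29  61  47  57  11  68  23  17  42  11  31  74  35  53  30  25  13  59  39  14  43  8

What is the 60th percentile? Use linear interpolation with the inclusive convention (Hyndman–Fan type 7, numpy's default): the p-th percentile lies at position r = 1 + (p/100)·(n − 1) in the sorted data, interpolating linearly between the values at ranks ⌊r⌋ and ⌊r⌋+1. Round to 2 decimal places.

41.40

Sorted: 8, 11, 11, 13, 14, 17, 22, 23, 25, 29, 30, 31, 35, 39, 42, 43, 47, 53, 57, 59, 61, 68, 71, 74.
n = 24.
r = 1 + (60/100)·(24 − 1) = 1 + 13.8 = 14.8.
Rank 14 is 39 and rank 15 is 42.
Interpolate: 39 + 0.8·(42 − 39) = 39 + 0.8·3 = 41.4.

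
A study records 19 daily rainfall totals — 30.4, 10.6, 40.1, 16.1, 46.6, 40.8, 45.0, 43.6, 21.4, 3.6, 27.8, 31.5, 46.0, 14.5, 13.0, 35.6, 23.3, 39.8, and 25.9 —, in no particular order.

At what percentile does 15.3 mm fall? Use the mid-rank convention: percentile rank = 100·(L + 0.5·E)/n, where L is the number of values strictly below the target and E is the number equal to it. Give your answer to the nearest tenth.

21.1

Sorted: 3.6, 10.6, 13.0, 14.5, 16.1, 21.4, 23.3, 25.9, 27.8, 30.4, 31.5, 35.6, 39.8, 40.1, 40.8, 43.6, 45.0, 46.0, 46.6.
Count below 15.3: L = 4; count equal: E = 0; n = 19.
Percentile rank = 100·(4 + 0.5·0)/19 = 100·4/19 = 21.05.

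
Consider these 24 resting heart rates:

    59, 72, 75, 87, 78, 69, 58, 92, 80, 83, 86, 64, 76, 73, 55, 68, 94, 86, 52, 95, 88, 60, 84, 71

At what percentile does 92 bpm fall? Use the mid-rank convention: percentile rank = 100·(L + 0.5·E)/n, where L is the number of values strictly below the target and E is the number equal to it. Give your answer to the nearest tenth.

Sorted: 52, 55, 58, 59, 60, 64, 68, 69, 71, 72, 73, 75, 76, 78, 80, 83, 84, 86, 86, 87, 88, 92, 94, 95.
Count below 92: L = 21; count equal: E = 1; n = 24.
Percentile rank = 100·(21 + 0.5·1)/24 = 100·21.5/24 = 89.58.

89.6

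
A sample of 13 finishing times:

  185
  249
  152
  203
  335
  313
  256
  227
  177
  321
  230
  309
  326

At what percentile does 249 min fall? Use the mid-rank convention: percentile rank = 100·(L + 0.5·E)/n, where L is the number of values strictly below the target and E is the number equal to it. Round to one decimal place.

50.0

Sorted: 152, 177, 185, 203, 227, 230, 249, 256, 309, 313, 321, 326, 335.
Count below 249: L = 6; count equal: E = 1; n = 13.
Percentile rank = 100·(6 + 0.5·1)/13 = 100·6.5/13 = 50.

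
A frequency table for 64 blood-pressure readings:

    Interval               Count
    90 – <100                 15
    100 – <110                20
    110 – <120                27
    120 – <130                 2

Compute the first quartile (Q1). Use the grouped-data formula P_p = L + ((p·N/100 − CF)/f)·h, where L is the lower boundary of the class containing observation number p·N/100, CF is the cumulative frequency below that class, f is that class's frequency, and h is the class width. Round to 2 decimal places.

100.50

N = 64; target position k = 25/100 · 64 = 16.
Cumulative frequencies: 15, 35, 62, 64.
Observation 16 falls in the class 100 – <110.
L = 100, CF = 15, f = 20, h = 10.
P25 = 100 + ((16 − 15)/20)·10 = 100 + 0.5 = 100.5.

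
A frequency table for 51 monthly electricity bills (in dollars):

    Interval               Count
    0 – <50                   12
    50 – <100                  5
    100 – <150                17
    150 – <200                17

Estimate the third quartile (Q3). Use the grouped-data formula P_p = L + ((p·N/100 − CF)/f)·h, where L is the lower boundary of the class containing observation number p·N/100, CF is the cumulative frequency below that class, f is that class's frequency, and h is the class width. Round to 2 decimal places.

162.50

N = 51; target position k = 75/100 · 51 = 38.25.
Cumulative frequencies: 12, 17, 34, 51.
Observation 38.25 falls in the class 150 – <200.
L = 150, CF = 34, f = 17, h = 50.
P75 = 150 + ((38.25 − 34)/17)·50 = 150 + 12.5 = 162.5.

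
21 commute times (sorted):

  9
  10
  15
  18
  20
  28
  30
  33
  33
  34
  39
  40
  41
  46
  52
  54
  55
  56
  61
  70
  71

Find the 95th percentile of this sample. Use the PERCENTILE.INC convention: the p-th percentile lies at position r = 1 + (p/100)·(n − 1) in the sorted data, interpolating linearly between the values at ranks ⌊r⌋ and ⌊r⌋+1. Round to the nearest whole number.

70

n = 21.
r = 1 + (95/100)·(21 − 1) = 1 + 19 = 20.
r is an integer, so P95 is the value at rank 20: 70.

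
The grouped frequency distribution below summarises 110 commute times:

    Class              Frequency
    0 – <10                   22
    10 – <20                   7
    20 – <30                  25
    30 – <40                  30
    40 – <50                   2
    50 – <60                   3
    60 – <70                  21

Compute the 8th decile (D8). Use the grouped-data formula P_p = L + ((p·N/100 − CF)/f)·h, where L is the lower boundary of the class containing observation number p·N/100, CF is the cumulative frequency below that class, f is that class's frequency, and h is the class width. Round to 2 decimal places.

56.67

N = 110; target position k = 80/100 · 110 = 88.
Cumulative frequencies: 22, 29, 54, 84, 86, 89, 110.
Observation 88 falls in the class 50 – <60.
L = 50, CF = 86, f = 3, h = 10.
P80 = 50 + ((88 − 86)/3)·10 = 50 + 6.66667 = 56.6667.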